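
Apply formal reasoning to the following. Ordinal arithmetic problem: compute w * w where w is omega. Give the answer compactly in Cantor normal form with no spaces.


Compute w * w.
Ordinal * is associative and left-distributive over +, but NOT commutative; for finite n>1, n*w = w but w*n stays w*n.
w * w = w^2 by definition.
Result = w^2

w^2


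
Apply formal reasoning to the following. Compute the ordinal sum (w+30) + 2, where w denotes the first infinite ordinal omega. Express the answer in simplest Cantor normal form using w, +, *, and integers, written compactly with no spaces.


Compute (w+30) + 2.
Ordinal + is associative but NOT commutative; for finite n>0, n + w = w but w + n stays w+n.
By associativity: (w+30) + 2 = w + (30+2) = w+32.
Result = w+32

w+32


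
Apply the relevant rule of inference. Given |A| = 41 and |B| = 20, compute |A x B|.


The Cartesian product A x B contains all ordered pairs (a, b).
|A x B| = |A| * |B| = 41 * 20 = 820

820


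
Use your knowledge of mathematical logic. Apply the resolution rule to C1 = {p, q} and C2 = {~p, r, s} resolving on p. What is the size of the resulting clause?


Remove p from C1 and ~p from C2.
C1 remainder: {q}
C2 remainder: {r, s}
Union (resolvent): {q, r, s}
Resolvent has 3 literal(s).

3


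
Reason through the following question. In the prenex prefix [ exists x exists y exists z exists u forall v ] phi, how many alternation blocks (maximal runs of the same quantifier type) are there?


Quantifier-type sequence: E E E E A  (A=forall, E=exists)
Group into maximal same-type runs:
  Ex4 | Ax1
Number of blocks = 2

2


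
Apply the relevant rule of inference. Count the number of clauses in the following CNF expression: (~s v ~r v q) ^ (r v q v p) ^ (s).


A CNF formula is a conjunction of clauses.
Clauses are separated by ^.
Counting the conjuncts: 3 clauses.

3


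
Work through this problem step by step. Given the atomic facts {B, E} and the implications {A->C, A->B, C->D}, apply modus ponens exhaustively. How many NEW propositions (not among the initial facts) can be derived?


Initial facts: {B, E}
Apply modus ponens to closure:
  (no implication fires)
Final known: {B, E}
New propositions: {(none)}
Count = 0

0


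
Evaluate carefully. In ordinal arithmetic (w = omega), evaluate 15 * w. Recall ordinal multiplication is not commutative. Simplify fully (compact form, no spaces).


Compute 15 * w.
Ordinal * is associative and left-distributive over +, but NOT commutative; for finite n>1, n*w = w but w*n stays w*n.
For finite n>0, n * w = sup{n*k : k<w} = w. So 15 * w = w.
Result = w

w


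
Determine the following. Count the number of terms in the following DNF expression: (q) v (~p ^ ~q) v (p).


A DNF formula is a disjunction of terms (conjunctions).
Terms are separated by v.
Counting the disjuncts: 3 terms.

3


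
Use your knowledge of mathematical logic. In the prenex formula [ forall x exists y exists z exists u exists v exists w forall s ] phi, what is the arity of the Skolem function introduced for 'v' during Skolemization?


Quantifier prefix: forall x exists y exists z exists u exists v exists w forall s
'v' is existentially quantified at position 5.
Universal variables preceding it: x
Skolem function arity = 1

1


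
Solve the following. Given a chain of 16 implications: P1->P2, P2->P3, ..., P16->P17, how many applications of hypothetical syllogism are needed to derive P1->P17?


With 16 implications in a chain connecting 17 propositions:
P1->P2, P2->P3, ..., P16->P17
Steps needed = (number of implications) - 1 = 16 - 1 = 15

15


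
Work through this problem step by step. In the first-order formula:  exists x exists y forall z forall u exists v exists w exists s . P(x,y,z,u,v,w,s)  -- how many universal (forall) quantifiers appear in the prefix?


Quantifier prefix: exists x exists y forall z forall u exists v exists w exists s
Mark each quantifier type:
  E E U U E E E
Universal count = 2, Existential count = 5
Asked for universal (forall) quantifiers: 2

2


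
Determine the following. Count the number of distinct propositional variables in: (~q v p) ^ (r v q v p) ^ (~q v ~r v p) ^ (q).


Identify each variable that appears in the formula.
Variables found: p, q, r
Count = 3

3


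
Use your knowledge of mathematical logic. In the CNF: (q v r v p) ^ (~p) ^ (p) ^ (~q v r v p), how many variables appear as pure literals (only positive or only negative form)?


Check each variable for pure literal status:
p: mixed (not pure)
q: mixed (not pure)
r: pure positive
Pure literal count = 1

1


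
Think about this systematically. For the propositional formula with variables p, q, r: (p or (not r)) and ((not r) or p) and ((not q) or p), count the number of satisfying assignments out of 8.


Evaluate all 8 assignments for p, q, r:
p=0, q=0, r=0: 1
p=0, q=0, r=1: 0
p=0, q=1, r=0: 0
p=0, q=1, r=1: 0
p=1, q=0, r=0: 1
p=1, q=0, r=1: 1
p=1, q=1, r=0: 1
p=1, q=1, r=1: 1
Satisfying count = 5

5


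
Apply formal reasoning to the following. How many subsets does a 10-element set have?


The power set of a set with n elements has 2^n elements.
|P(S)| = 2^10 = 1024

1024


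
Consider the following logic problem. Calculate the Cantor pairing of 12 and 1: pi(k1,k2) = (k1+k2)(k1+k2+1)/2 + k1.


k1 + k2 = 13
(k1+k2)(k1+k2+1)/2 = 13 * 14 / 2 = 91
pi = 91 + 12 = 103

103


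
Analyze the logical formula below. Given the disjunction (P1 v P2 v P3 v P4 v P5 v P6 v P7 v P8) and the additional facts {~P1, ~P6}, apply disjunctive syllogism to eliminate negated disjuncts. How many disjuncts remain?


Original disjuncts (8): P1, P2, P3, P4, P5, P6, P7, P8
Negated (eliminate): ~P1, ~P6
Remaining disjuncts: P2, P3, P4, P5, P7, P8
Count = 8 - 2 = 6

6


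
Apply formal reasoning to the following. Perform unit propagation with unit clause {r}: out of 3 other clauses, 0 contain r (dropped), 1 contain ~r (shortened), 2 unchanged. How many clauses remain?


Satisfied (removed): 0
Shortened (remain): 1
Unchanged (remain): 2
Remaining = 1 + 2 = 3

3


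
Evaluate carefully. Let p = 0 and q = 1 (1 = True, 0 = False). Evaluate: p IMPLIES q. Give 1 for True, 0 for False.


p = 0, q = 1
Operation: p IMPLIES q
Evaluate: 0 IMPLIES 1 = 1

1


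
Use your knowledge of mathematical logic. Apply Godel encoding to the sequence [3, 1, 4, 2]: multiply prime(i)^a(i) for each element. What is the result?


Encode each element as an exponent of the corresponding prime:
  2^3 = 8
  3^1 = 3
  5^4 = 625
  7^2 = 49
Product = 8 * 3 * 625 * 49 = 735000

735000


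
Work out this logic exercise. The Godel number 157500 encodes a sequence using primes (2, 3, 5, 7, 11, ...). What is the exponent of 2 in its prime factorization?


Factorize 157500 by dividing by 2 repeatedly.
Division steps: 2 divides 157500 exactly 2 time(s).
Exponent of 2 = 2

2


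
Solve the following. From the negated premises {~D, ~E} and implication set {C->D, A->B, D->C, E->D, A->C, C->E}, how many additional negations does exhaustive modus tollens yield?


Initial negated facts: {~D, ~E}
Apply modus tollens to closure:
  ~D and C->D  =>  ~C
  ~C and A->C  =>  ~A
Final negated: {~A, ~C, ~D, ~E}
New negations: {~A, ~C}
Count = 2

2


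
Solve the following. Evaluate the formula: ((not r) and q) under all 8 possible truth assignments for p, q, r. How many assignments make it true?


Check all 8 assignments:
p=0, q=0, r=0: 0
p=0, q=0, r=1: 0
p=0, q=1, r=0: 1
p=0, q=1, r=1: 0
p=1, q=0, r=0: 0
p=1, q=0, r=1: 0
p=1, q=1, r=0: 1
p=1, q=1, r=1: 0
Count of True = 2

2


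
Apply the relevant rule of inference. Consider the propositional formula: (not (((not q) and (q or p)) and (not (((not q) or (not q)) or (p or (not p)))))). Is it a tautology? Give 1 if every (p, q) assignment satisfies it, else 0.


Check all 4 assignments:
p=0, q=0: 1
p=0, q=1: 1
p=1, q=0: 1
p=1, q=1: 1
Satisfying count = 4/4.
Tautology iff count = 4: yes.

1


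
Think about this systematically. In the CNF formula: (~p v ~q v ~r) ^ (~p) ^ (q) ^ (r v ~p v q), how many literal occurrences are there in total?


Counting literals in each clause:
Clause 1: 3 literal(s)
Clause 2: 1 literal(s)
Clause 3: 1 literal(s)
Clause 4: 3 literal(s)
Total = 8

8


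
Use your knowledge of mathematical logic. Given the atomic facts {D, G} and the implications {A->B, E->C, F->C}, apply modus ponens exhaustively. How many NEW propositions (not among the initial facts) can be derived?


Initial facts: {D, G}
Apply modus ponens to closure:
  (no implication fires)
Final known: {D, G}
New propositions: {(none)}
Count = 0

0


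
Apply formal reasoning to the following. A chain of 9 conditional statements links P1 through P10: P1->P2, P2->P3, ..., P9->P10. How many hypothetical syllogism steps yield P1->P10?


With 9 implications in a chain connecting 10 propositions:
P1->P2, P2->P3, ..., P9->P10
Steps needed = (number of implications) - 1 = 9 - 1 = 8

8


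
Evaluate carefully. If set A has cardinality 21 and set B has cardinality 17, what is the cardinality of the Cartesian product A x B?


The Cartesian product A x B contains all ordered pairs (a, b).
|A x B| = |A| * |B| = 21 * 17 = 357

357


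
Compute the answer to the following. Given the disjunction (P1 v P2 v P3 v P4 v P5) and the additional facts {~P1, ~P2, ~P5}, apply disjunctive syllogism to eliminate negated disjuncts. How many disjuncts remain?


Original disjuncts (5): P1, P2, P3, P4, P5
Negated (eliminate): ~P1, ~P2, ~P5
Remaining disjuncts: P3, P4
Count = 5 - 3 = 2

2


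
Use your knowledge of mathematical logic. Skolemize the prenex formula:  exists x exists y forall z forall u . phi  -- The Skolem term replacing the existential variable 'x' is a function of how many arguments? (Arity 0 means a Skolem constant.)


Quantifier prefix: exists x exists y forall z forall u
'x' is existentially quantified at position 1.
No universal quantifiers precede it.
Skolem function arity = 0 (a Skolem constant)

0


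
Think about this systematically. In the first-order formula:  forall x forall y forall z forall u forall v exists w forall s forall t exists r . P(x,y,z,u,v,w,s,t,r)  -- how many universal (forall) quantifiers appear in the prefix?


Quantifier prefix: forall x forall y forall z forall u forall v exists w forall s forall t exists r
Mark each quantifier type:
  U U U U U E U U E
Universal count = 7, Existential count = 2
Asked for universal (forall) quantifiers: 7

7


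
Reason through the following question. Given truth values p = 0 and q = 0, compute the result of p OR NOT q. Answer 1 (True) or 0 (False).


p = 0, q = 0
Operation: p OR NOT q
Evaluate: 0 OR NOT 0 = 1

1


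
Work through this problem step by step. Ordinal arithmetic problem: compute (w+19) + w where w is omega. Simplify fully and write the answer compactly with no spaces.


Compute (w+19) + w.
Ordinal + is associative but NOT commutative; for finite n>0, n + w = w but w + n stays w+n.
(w+19) + w = w + (19+w) = w + w = w*2 (the finite tail 19 is absorbed by the right w).
Result = w*2

w*2


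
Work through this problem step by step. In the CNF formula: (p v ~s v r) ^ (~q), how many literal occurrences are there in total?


Counting literals in each clause:
Clause 1: 3 literal(s)
Clause 2: 1 literal(s)
Total = 4

4


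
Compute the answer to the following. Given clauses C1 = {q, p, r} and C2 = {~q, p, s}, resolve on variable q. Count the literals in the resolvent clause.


Remove q from C1 and ~q from C2.
C1 remainder: {p, r}
C2 remainder: {p, s}
Union (resolvent): {p, r, s}
Resolvent has 3 literal(s).

3


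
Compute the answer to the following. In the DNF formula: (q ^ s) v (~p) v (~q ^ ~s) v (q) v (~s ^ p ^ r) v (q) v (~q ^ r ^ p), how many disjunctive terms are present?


A DNF formula is a disjunction of terms (conjunctions).
Terms are separated by v.
Counting the disjuncts: 7 terms.

7


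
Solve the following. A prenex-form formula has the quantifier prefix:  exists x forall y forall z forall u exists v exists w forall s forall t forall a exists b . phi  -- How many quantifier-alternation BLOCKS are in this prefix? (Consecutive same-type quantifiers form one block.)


Quantifier-type sequence: E A A A E E A A A E  (A=forall, E=exists)
Group into maximal same-type runs:
  Ex1 | Ax3 | Ex2 | Ax3 | Ex1
Number of blocks = 5

5


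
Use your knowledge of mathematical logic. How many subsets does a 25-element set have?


The power set of a set with n elements has 2^n elements.
|P(S)| = 2^25 = 33554432

33554432


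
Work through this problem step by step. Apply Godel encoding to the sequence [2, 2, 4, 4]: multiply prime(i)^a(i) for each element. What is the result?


Encode each element as an exponent of the corresponding prime:
  2^2 = 4
  3^2 = 9
  5^4 = 625
  7^4 = 2401
Product = 4 * 9 * 625 * 2401 = 54022500

54022500


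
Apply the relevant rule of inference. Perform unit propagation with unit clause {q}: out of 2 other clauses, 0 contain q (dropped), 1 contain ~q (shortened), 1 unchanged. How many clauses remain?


Satisfied (removed): 0
Shortened (remain): 1
Unchanged (remain): 1
Remaining = 1 + 1 = 2

2


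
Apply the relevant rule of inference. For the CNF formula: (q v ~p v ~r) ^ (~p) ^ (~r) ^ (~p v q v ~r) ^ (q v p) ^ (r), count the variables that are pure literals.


Check each variable for pure literal status:
p: mixed (not pure)
q: pure positive
r: mixed (not pure)
Pure literal count = 1

1


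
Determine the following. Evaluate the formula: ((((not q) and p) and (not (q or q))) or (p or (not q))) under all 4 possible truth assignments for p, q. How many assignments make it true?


Check all 4 assignments:
p=0, q=0: 1
p=0, q=1: 0
p=1, q=0: 1
p=1, q=1: 1
Count of True = 3

3


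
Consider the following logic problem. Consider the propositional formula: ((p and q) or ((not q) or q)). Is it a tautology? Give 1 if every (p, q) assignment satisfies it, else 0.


Check all 4 assignments:
p=0, q=0: 1
p=0, q=1: 1
p=1, q=0: 1
p=1, q=1: 1
Satisfying count = 4/4.
Tautology iff count = 4: yes.

1


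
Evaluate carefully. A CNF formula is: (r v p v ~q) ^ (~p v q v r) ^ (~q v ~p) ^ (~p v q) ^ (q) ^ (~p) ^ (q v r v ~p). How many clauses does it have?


A CNF formula is a conjunction of clauses.
Clauses are separated by ^.
Counting the conjuncts: 7 clauses.

7


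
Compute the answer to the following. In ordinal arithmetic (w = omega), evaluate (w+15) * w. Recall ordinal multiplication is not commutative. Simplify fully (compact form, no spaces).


Compute (w+15) * w.
Ordinal * is associative and left-distributive over +, but NOT commutative; for finite n>1, n*w = w but w*n stays w*n.
(w+15) * w = sup{(w+15)*k : k<w} = sup{w*k+15} = w^2 (the +15 tail is absorbed in the limit).
Result = w^2

w^2


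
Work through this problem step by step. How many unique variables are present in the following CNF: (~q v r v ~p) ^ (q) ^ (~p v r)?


Identify each variable that appears in the formula.
Variables found: p, q, r
Count = 3

3


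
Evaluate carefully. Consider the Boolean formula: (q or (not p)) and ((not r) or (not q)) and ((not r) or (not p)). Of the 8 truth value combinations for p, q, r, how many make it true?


Evaluate all 8 assignments for p, q, r:
p=0, q=0, r=0: 1
p=0, q=0, r=1: 1
p=0, q=1, r=0: 1
p=0, q=1, r=1: 0
p=1, q=0, r=0: 0
p=1, q=0, r=1: 0
p=1, q=1, r=0: 1
p=1, q=1, r=1: 0
Satisfying count = 4

4


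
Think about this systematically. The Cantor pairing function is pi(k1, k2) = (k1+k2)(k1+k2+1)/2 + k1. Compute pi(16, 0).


k1 + k2 = 16
(k1+k2)(k1+k2+1)/2 = 16 * 17 / 2 = 136
pi = 136 + 16 = 152

152


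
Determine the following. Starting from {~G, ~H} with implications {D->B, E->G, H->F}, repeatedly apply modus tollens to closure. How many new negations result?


Initial negated facts: {~G, ~H}
Apply modus tollens to closure:
  ~G and E->G  =>  ~E
Final negated: {~E, ~G, ~H}
New negations: {~E}
Count = 1

1


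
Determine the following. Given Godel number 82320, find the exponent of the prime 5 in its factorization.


Factorize 82320 by dividing by 5 repeatedly.
Division steps: 5 divides 82320 exactly 1 time(s).
Exponent of 5 = 1

1


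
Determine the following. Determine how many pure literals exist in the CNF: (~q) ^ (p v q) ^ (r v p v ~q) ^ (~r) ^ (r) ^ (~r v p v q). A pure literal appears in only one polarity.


Check each variable for pure literal status:
p: pure positive
q: mixed (not pure)
r: mixed (not pure)
Pure literal count = 1

1


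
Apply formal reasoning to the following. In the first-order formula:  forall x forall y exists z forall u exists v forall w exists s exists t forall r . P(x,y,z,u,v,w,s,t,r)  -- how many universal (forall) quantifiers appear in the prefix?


Quantifier prefix: forall x forall y exists z forall u exists v forall w exists s exists t forall r
Mark each quantifier type:
  U U E U E U E E U
Universal count = 5, Existential count = 4
Asked for universal (forall) quantifiers: 5

5


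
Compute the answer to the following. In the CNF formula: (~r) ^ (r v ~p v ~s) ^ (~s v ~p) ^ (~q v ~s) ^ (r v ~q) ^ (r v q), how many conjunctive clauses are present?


A CNF formula is a conjunction of clauses.
Clauses are separated by ^.
Counting the conjuncts: 6 clauses.

6


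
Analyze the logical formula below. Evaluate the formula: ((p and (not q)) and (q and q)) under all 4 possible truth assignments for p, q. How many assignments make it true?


Check all 4 assignments:
p=0, q=0: 0
p=0, q=1: 0
p=1, q=0: 0
p=1, q=1: 0
Count of True = 0

0


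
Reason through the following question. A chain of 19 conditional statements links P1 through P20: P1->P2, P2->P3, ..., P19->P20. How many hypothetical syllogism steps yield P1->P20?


With 19 implications in a chain connecting 20 propositions:
P1->P2, P2->P3, ..., P19->P20
Steps needed = (number of implications) - 1 = 19 - 1 = 18

18


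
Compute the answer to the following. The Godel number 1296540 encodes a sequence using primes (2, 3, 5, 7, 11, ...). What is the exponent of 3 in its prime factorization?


Factorize 1296540 by dividing by 3 repeatedly.
Division steps: 3 divides 1296540 exactly 3 time(s).
Exponent of 3 = 3

3


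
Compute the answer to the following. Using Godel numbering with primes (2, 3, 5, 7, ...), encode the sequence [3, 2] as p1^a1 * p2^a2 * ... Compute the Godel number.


Encode each element as an exponent of the corresponding prime:
  2^3 = 8
  3^2 = 9
Product = 8 * 9 = 72

72


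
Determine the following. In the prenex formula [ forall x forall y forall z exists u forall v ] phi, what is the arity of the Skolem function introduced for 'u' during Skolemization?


Quantifier prefix: forall x forall y forall z exists u forall v
'u' is existentially quantified at position 4.
Universal variables preceding it: x, y, z
Skolem function arity = 3

3


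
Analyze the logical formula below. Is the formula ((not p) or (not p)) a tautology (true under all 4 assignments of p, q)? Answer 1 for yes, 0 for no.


Check all 4 assignments:
p=0, q=0: 1
p=0, q=1: 1
p=1, q=0: 0
p=1, q=1: 0
Satisfying count = 2/4.
Tautology iff count = 4: no.

0


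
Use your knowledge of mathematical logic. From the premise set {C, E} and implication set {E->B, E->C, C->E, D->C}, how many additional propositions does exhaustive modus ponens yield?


Initial facts: {C, E}
Apply modus ponens to closure:
  E and E->B  =>  B
Final known: {B, C, E}
New propositions: {B}
Count = 1

1


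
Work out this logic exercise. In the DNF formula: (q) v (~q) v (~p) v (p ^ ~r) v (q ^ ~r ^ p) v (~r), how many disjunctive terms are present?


A DNF formula is a disjunction of terms (conjunctions).
Terms are separated by v.
Counting the disjuncts: 6 terms.

6


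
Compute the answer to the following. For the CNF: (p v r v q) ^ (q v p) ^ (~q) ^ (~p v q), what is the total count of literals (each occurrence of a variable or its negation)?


Counting literals in each clause:
Clause 1: 3 literal(s)
Clause 2: 2 literal(s)
Clause 3: 1 literal(s)
Clause 4: 2 literal(s)
Total = 8

8


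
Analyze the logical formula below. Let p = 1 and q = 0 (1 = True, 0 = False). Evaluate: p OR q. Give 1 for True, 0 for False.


p = 1, q = 0
Operation: p OR q
Evaluate: 1 OR 0 = 1

1


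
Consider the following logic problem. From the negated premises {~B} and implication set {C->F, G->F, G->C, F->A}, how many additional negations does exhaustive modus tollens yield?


Initial negated facts: {~B}
Apply modus tollens to closure:
  (no implication fires)
Final negated: {~B}
New negations: {(none)}
Count = 0

0


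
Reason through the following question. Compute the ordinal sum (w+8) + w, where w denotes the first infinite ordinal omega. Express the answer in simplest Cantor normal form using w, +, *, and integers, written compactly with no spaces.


Compute (w+8) + w.
Ordinal + is associative but NOT commutative; for finite n>0, n + w = w but w + n stays w+n.
(w+8) + w = w + (8+w) = w + w = w*2 (the finite tail 8 is absorbed by the right w).
Result = w*2

w*2


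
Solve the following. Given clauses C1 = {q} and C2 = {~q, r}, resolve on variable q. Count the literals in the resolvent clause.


Remove q from C1 and ~q from C2.
C1 remainder: {}
C2 remainder: {r}
Union (resolvent): {r}
Resolvent has 1 literal(s).

1


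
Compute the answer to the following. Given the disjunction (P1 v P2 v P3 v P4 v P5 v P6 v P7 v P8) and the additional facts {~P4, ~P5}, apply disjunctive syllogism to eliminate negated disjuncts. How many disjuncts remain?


Original disjuncts (8): P1, P2, P3, P4, P5, P6, P7, P8
Negated (eliminate): ~P4, ~P5
Remaining disjuncts: P1, P2, P3, P6, P7, P8
Count = 8 - 2 = 6

6


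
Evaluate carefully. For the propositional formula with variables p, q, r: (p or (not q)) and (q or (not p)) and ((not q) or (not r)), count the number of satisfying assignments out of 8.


Evaluate all 8 assignments for p, q, r:
p=0, q=0, r=0: 1
p=0, q=0, r=1: 1
p=0, q=1, r=0: 0
p=0, q=1, r=1: 0
p=1, q=0, r=0: 0
p=1, q=0, r=1: 0
p=1, q=1, r=0: 1
p=1, q=1, r=1: 0
Satisfying count = 3

3


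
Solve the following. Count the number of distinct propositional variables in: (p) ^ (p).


Identify each variable that appears in the formula.
Variables found: p
Count = 1

1


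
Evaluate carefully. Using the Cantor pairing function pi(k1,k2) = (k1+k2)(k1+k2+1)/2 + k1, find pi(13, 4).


k1 + k2 = 17
(k1+k2)(k1+k2+1)/2 = 17 * 18 / 2 = 153
pi = 153 + 13 = 166

166


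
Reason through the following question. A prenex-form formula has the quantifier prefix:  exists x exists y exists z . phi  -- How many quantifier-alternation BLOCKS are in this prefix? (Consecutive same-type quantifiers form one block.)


Quantifier-type sequence: E E E  (A=forall, E=exists)
Group into maximal same-type runs:
  Ex3
Number of blocks = 1

1


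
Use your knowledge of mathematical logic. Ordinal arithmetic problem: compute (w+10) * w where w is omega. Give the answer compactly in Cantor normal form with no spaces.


Compute (w+10) * w.
Ordinal * is associative and left-distributive over +, but NOT commutative; for finite n>1, n*w = w but w*n stays w*n.
(w+10) * w = sup{(w+10)*k : k<w} = sup{w*k+10} = w^2 (the +10 tail is absorbed in the limit).
Result = w^2

w^2


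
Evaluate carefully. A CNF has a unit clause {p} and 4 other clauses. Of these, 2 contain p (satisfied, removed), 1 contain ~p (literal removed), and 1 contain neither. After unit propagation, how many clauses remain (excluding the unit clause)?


Satisfied (removed): 2
Shortened (remain): 1
Unchanged (remain): 1
Remaining = 1 + 1 = 2

2


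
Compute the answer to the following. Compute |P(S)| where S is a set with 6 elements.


The power set of a set with n elements has 2^n elements.
|P(S)| = 2^6 = 64

64


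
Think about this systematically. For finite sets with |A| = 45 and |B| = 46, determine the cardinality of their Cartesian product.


The Cartesian product A x B contains all ordered pairs (a, b).
|A x B| = |A| * |B| = 45 * 46 = 2070

2070


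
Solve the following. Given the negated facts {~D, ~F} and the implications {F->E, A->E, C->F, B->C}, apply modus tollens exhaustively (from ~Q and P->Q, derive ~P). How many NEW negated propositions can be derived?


Initial negated facts: {~D, ~F}
Apply modus tollens to closure:
  ~F and C->F  =>  ~C
  ~C and B->C  =>  ~B
Final negated: {~B, ~C, ~D, ~F}
New negations: {~B, ~C}
Count = 2

2


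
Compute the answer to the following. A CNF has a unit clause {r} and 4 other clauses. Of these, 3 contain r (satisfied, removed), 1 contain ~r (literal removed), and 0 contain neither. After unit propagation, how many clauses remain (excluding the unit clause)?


Satisfied (removed): 3
Shortened (remain): 1
Unchanged (remain): 0
Remaining = 1 + 0 = 1

1


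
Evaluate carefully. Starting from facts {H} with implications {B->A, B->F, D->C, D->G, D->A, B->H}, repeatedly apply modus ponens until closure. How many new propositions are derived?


Initial facts: {H}
Apply modus ponens to closure:
  (no implication fires)
Final known: {H}
New propositions: {(none)}
Count = 0

0


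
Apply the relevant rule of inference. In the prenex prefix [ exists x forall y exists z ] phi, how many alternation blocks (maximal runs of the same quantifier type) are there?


Quantifier-type sequence: E A E  (A=forall, E=exists)
Group into maximal same-type runs:
  Ex1 | Ax1 | Ex1
Number of blocks = 3

3


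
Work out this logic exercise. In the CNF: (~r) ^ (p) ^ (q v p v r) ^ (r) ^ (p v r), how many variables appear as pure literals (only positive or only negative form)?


Check each variable for pure literal status:
p: pure positive
q: pure positive
r: mixed (not pure)
Pure literal count = 2

2


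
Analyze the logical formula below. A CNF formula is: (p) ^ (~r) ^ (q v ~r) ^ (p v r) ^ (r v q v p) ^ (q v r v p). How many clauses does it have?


A CNF formula is a conjunction of clauses.
Clauses are separated by ^.
Counting the conjuncts: 6 clauses.

6


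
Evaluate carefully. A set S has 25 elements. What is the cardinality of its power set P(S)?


The power set of a set with n elements has 2^n elements.
|P(S)| = 2^25 = 33554432

33554432


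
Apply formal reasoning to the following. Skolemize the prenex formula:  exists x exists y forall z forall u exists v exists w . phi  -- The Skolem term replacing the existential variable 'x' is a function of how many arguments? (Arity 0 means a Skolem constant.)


Quantifier prefix: exists x exists y forall z forall u exists v exists w
'x' is existentially quantified at position 1.
No universal quantifiers precede it.
Skolem function arity = 0 (a Skolem constant)

0


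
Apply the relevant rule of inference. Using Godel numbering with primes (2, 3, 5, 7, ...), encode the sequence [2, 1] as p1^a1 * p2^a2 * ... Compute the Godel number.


Encode each element as an exponent of the corresponding prime:
  2^2 = 4
  3^1 = 3
Product = 4 * 3 = 12

12


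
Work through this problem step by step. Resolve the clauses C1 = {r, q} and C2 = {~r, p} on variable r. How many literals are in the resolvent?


Remove r from C1 and ~r from C2.
C1 remainder: {q}
C2 remainder: {p}
Union (resolvent): {p, q}
Resolvent has 2 literal(s).

2


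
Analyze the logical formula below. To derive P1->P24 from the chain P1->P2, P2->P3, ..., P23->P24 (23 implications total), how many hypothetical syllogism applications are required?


With 23 implications in a chain connecting 24 propositions:
P1->P2, P2->P3, ..., P23->P24
Steps needed = (number of implications) - 1 = 23 - 1 = 22

22


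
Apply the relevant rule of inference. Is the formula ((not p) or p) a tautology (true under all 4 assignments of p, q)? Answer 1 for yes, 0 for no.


Check all 4 assignments:
p=0, q=0: 1
p=0, q=1: 1
p=1, q=0: 1
p=1, q=1: 1
Satisfying count = 4/4.
Tautology iff count = 4: yes.

1


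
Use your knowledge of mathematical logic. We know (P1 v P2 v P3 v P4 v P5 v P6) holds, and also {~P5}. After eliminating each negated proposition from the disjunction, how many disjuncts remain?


Original disjuncts (6): P1, P2, P3, P4, P5, P6
Negated (eliminate): ~P5
Remaining disjuncts: P1, P2, P3, P4, P6
Count = 6 - 1 = 5

5


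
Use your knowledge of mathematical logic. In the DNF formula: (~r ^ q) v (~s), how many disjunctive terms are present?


A DNF formula is a disjunction of terms (conjunctions).
Terms are separated by v.
Counting the disjuncts: 2 terms.

2


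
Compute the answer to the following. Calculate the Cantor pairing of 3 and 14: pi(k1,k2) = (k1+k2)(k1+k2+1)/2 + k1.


k1 + k2 = 17
(k1+k2)(k1+k2+1)/2 = 17 * 18 / 2 = 153
pi = 153 + 3 = 156

156


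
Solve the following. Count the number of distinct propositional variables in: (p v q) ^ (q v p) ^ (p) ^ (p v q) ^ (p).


Identify each variable that appears in the formula.
Variables found: p, q
Count = 2

2


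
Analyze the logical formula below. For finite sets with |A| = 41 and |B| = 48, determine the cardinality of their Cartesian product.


The Cartesian product A x B contains all ordered pairs (a, b).
|A x B| = |A| * |B| = 41 * 48 = 1968

1968


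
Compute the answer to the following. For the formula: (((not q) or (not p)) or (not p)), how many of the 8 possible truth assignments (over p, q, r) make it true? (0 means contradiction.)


Check all 8 assignments:
p=0, q=0, r=0: 1
p=0, q=0, r=1: 1
p=0, q=1, r=0: 1
p=0, q=1, r=1: 1
p=1, q=0, r=0: 1
p=1, q=0, r=1: 1
p=1, q=1, r=0: 0
p=1, q=1, r=1: 0
Count of True = 6

6


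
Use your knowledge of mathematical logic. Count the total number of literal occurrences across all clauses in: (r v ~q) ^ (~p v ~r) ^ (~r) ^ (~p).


Counting literals in each clause:
Clause 1: 2 literal(s)
Clause 2: 2 literal(s)
Clause 3: 1 literal(s)
Clause 4: 1 literal(s)
Total = 6

6


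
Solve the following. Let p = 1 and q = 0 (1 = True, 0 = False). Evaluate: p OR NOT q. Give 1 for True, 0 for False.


p = 1, q = 0
Operation: p OR NOT q
Evaluate: 1 OR NOT 0 = 1

1


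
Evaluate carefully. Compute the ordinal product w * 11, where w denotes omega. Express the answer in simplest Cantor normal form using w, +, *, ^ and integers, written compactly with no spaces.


Compute w * 11.
Ordinal * is associative and left-distributive over +, but NOT commutative; for finite n>1, n*w = w but w*n stays w*n.
w * 11 means 11 copies of w concatenated: w*11.
Result = w*11

w*11


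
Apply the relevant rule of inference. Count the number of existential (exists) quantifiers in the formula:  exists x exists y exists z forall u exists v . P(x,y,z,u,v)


Quantifier prefix: exists x exists y exists z forall u exists v
Mark each quantifier type:
  E E E U E
Universal count = 1, Existential count = 4
Asked for existential (exists) quantifiers: 4

4


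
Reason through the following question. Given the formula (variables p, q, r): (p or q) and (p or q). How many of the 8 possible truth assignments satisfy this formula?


Evaluate all 8 assignments for p, q, r:
p=0, q=0, r=0: 0
p=0, q=0, r=1: 0
p=0, q=1, r=0: 1
p=0, q=1, r=1: 1
p=1, q=0, r=0: 1
p=1, q=0, r=1: 1
p=1, q=1, r=0: 1
p=1, q=1, r=1: 1
Satisfying count = 6

6


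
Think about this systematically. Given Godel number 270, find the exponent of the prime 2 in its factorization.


Factorize 270 by dividing by 2 repeatedly.
Division steps: 2 divides 270 exactly 1 time(s).
Exponent of 2 = 1

1


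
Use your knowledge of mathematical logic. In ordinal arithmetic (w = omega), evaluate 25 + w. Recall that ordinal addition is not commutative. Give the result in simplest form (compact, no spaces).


Compute 25 + w.
Ordinal + is associative but NOT commutative; for finite n>0, n + w = w but w + n stays w+n.
Any finite left addend is absorbed by w on the right: 25 + w = w.
Result = w

w


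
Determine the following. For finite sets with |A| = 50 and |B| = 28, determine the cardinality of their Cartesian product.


The Cartesian product A x B contains all ordered pairs (a, b).
|A x B| = |A| * |B| = 50 * 28 = 1400

1400


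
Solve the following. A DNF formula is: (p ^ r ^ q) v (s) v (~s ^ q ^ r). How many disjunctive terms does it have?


A DNF formula is a disjunction of terms (conjunctions).
Terms are separated by v.
Counting the disjuncts: 3 terms.

3


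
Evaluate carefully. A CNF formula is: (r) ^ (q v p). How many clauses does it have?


A CNF formula is a conjunction of clauses.
Clauses are separated by ^.
Counting the conjuncts: 2 clauses.

2


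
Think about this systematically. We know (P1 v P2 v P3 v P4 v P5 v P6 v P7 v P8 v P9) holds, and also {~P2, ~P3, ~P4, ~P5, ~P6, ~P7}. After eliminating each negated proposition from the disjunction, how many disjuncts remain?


Original disjuncts (9): P1, P2, P3, P4, P5, P6, P7, P8, P9
Negated (eliminate): ~P2, ~P3, ~P4, ~P5, ~P6, ~P7
Remaining disjuncts: P1, P8, P9
Count = 9 - 6 = 3

3


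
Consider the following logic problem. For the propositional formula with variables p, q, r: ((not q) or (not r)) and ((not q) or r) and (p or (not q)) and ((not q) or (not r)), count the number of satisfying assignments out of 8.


Evaluate all 8 assignments for p, q, r:
p=0, q=0, r=0: 1
p=0, q=0, r=1: 1
p=0, q=1, r=0: 0
p=0, q=1, r=1: 0
p=1, q=0, r=0: 1
p=1, q=0, r=1: 1
p=1, q=1, r=0: 0
p=1, q=1, r=1: 0
Satisfying count = 4

4


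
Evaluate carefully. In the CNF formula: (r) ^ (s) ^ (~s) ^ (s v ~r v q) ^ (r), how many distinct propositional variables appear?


Identify each variable that appears in the formula.
Variables found: q, r, s
Count = 3

3


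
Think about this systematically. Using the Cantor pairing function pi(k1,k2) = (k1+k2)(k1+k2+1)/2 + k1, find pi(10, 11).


k1 + k2 = 21
(k1+k2)(k1+k2+1)/2 = 21 * 22 / 2 = 231
pi = 231 + 10 = 241

241


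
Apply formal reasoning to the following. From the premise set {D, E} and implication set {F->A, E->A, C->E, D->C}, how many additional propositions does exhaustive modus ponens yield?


Initial facts: {D, E}
Apply modus ponens to closure:
  E and E->A  =>  A
  D and D->C  =>  C
Final known: {A, C, D, E}
New propositions: {A, C}
Count = 2

2


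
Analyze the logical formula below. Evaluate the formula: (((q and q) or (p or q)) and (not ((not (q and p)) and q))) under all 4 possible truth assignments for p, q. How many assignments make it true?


Check all 4 assignments:
p=0, q=0: 0
p=0, q=1: 0
p=1, q=0: 1
p=1, q=1: 1
Count of True = 2

2


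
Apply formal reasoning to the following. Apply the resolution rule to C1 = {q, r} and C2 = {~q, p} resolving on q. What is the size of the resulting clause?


Remove q from C1 and ~q from C2.
C1 remainder: {r}
C2 remainder: {p}
Union (resolvent): {p, r}
Resolvent has 2 literal(s).

2


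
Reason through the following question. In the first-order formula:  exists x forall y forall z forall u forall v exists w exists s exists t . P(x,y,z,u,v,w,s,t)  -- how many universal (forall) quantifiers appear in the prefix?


Quantifier prefix: exists x forall y forall z forall u forall v exists w exists s exists t
Mark each quantifier type:
  E U U U U E E E
Universal count = 4, Existential count = 4
Asked for universal (forall) quantifiers: 4

4


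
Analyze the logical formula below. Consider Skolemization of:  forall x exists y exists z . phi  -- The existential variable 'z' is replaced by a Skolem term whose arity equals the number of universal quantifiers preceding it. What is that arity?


Quantifier prefix: forall x exists y exists z
'z' is existentially quantified at position 3.
Universal variables preceding it: x
Skolem function arity = 1

1


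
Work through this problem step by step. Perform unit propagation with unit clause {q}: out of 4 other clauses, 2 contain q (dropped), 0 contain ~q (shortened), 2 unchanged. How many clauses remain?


Satisfied (removed): 2
Shortened (remain): 0
Unchanged (remain): 2
Remaining = 0 + 2 = 2

2


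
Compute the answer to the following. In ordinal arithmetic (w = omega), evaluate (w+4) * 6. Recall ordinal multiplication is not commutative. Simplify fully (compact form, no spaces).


Compute (w+4) * 6.
Ordinal * is associative and left-distributive over +, but NOT commutative; for finite n>1, n*w = w but w*n stays w*n.
(w+4) * 6 = (w+4) repeated 6 times. Each intermediate +4 is absorbed by the following w; only the last survives: w*6+4.
Result = w*6+4

w*6+4


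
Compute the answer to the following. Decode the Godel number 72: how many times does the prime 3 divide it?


Factorize 72 by dividing by 3 repeatedly.
Division steps: 3 divides 72 exactly 2 time(s).
Exponent of 3 = 2

2


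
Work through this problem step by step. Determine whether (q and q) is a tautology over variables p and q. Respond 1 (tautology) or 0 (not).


Check all 4 assignments:
p=0, q=0: 0
p=0, q=1: 1
p=1, q=0: 0
p=1, q=1: 1
Satisfying count = 2/4.
Tautology iff count = 4: no.

0


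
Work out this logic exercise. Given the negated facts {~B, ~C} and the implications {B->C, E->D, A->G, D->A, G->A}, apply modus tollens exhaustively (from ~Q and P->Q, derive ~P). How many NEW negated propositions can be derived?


Initial negated facts: {~B, ~C}
Apply modus tollens to closure:
  (no implication fires)
Final negated: {~B, ~C}
New negations: {(none)}
Count = 0

0


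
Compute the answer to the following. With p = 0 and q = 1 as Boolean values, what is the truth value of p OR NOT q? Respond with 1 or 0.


p = 0, q = 1
Operation: p OR NOT q
Evaluate: 0 OR NOT 1 = 0

0


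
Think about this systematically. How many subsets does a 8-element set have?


The power set of a set with n elements has 2^n elements.
|P(S)| = 2^8 = 256

256


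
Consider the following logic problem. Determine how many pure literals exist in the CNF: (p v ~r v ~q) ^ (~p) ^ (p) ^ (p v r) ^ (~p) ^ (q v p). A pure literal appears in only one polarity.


Check each variable for pure literal status:
p: mixed (not pure)
q: mixed (not pure)
r: mixed (not pure)
Pure literal count = 0

0


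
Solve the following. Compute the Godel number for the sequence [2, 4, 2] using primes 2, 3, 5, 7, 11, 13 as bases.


Encode each element as an exponent of the corresponding prime:
  2^2 = 4
  3^4 = 81
  5^2 = 25
Product = 4 * 81 * 25 = 8100

8100


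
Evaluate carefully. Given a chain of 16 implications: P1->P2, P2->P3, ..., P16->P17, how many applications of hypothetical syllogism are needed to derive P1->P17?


With 16 implications in a chain connecting 17 propositions:
P1->P2, P2->P3, ..., P16->P17
Steps needed = (number of implications) - 1 = 16 - 1 = 15

15


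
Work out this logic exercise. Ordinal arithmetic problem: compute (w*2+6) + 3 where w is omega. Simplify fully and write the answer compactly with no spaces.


Compute (w*2+6) + 3.
Ordinal + is associative but NOT commutative; for finite n>0, n + w = w but w + n stays w+n.
By associativity: (w*2+6) + 3 = w*2 + (6+3) = w*2+9.
Result = w*2+9

w*2+9


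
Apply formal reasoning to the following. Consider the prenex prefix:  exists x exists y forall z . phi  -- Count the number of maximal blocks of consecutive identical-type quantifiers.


Quantifier-type sequence: E E A  (A=forall, E=exists)
Group into maximal same-type runs:
  Ex2 | Ax1
Number of blocks = 2

2


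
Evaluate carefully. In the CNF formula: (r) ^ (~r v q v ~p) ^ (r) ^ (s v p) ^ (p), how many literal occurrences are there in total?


Counting literals in each clause:
Clause 1: 1 literal(s)
Clause 2: 3 literal(s)
Clause 3: 1 literal(s)
Clause 4: 2 literal(s)
Clause 5: 1 literal(s)
Total = 8

8


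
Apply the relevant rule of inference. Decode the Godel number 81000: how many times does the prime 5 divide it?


Factorize 81000 by dividing by 5 repeatedly.
Division steps: 5 divides 81000 exactly 3 time(s).
Exponent of 5 = 3

3
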